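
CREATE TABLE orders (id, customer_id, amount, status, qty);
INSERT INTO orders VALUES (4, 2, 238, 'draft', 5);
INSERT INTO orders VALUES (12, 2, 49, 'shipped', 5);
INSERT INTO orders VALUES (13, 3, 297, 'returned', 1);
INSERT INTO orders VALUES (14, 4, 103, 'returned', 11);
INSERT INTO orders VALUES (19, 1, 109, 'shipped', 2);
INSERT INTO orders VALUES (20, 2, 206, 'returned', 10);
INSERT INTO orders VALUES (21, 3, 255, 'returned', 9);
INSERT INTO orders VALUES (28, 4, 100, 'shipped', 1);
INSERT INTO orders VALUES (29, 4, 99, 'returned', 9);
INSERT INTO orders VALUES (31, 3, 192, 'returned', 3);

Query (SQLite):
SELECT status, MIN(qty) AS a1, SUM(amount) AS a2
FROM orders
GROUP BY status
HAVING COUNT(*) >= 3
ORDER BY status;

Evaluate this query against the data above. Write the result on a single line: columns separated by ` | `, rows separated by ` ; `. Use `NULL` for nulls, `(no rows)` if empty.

Group orders by status.
Per group compute: MIN(qty), SUM(amount).
HAVING: drop groups with fewer than 3 rows.
  draft: ids {4} → MIN(qty)=5, SUM(amount)=238
  returned: ids {13, 14, 20, 21, 29, 31} → MIN(qty)=1, SUM(amount)=1152
  shipped: ids {12, 19, 28} → MIN(qty)=1, SUM(amount)=258

returned | 1 | 1152 ; shipped | 1 | 258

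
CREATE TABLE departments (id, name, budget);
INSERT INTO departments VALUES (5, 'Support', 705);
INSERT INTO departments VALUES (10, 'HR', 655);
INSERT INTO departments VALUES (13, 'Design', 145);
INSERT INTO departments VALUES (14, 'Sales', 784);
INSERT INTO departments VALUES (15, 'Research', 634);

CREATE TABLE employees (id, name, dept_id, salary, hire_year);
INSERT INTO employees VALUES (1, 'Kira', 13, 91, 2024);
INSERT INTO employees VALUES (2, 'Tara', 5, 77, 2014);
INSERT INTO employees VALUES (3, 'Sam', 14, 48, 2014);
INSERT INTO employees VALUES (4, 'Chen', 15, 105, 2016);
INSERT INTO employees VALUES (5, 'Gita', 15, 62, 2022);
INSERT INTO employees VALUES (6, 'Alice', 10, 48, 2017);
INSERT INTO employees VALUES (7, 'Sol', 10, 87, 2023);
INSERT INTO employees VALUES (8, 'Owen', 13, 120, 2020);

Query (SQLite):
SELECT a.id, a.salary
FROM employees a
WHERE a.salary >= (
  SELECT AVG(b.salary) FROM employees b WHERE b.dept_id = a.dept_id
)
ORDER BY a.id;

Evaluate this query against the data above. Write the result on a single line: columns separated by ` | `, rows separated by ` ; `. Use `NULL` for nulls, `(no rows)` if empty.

For each employees row a, compute AVG(salary) over rows sharing a.dept_id.
Keep row a if a.salary >= that per-group AVG.
  dept_id=5: AVG(salary) = 77.0
  dept_id=10: AVG(salary) = 67.5
  dept_id=13: AVG(salary) = 105.5
  dept_id=14: AVG(salary) = 48.0
  dept_id=15: AVG(salary) = 83.5

2 | 77 ; 3 | 48 ; 4 | 105 ; 7 | 87 ; 8 | 120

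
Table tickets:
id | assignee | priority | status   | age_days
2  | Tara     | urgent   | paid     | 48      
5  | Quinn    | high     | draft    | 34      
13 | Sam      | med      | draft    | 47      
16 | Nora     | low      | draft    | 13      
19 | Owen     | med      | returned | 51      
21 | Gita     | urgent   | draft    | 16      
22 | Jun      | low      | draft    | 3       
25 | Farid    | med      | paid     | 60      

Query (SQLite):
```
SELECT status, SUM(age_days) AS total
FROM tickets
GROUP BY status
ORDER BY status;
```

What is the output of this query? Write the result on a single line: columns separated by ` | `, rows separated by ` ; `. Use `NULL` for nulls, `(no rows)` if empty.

Partition tickets by status; compute SUM(age_days) within each group.
  draft: ids {5, 13, 16, 21, 22} → SUM(age_days)=113
  paid: ids {2, 25} → SUM(age_days)=108
  returned: ids {19} → SUM(age_days)=51

draft | 113 ; paid | 108 ; returned | 51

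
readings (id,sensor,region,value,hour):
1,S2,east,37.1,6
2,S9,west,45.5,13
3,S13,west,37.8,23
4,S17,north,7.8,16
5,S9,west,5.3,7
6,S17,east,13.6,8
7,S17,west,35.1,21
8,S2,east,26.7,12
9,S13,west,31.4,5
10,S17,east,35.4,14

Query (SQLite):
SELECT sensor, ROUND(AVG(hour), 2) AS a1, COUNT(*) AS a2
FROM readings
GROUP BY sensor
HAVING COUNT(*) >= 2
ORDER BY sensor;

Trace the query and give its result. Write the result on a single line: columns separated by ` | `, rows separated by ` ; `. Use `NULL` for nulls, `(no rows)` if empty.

S13 | 14 | 2 ; S17 | 14.75 | 4 ; S2 | 9 | 2 ; S9 | 10 | 2

Group readings by sensor.
Per group compute: ROUND(AVG(hour), 2), COUNT(*).
HAVING: drop groups with fewer than 2 rows.
  S13: ids {3, 9} → ROUND(AVG(hour), 2)=14, COUNT(*)=2
  S17: ids {4, 6, 7, 10} → ROUND(AVG(hour), 2)=14.75, COUNT(*)=4
  S2: ids {1, 8} → ROUND(AVG(hour), 2)=9, COUNT(*)=2
  S9: ids {2, 5} → ROUND(AVG(hour), 2)=10, COUNT(*)=2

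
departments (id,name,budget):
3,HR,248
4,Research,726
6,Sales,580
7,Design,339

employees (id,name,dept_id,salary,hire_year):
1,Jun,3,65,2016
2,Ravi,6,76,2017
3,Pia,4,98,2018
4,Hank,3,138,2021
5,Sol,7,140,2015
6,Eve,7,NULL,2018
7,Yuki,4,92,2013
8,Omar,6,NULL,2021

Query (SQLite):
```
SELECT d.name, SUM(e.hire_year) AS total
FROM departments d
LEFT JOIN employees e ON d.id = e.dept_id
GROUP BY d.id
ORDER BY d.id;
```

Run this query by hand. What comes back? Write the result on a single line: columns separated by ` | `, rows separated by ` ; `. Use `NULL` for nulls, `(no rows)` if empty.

LEFT JOIN keeps every departments row; unmatched ones get NULL for employees columns.
Group by departments.id and compute SUM(e.hire_year). SUM over an all-NULL group is NULL.
  3: ids {1, 4} → SUM(e.hire_year)=4037
  4: ids {3, 7} → SUM(e.hire_year)=4031
  6: ids {2, 8} → SUM(e.hire_year)=4038
  7: ids {5, 6} → SUM(e.hire_year)=4033

HR | 4037 ; Research | 4031 ; Sales | 4038 ; Design | 4033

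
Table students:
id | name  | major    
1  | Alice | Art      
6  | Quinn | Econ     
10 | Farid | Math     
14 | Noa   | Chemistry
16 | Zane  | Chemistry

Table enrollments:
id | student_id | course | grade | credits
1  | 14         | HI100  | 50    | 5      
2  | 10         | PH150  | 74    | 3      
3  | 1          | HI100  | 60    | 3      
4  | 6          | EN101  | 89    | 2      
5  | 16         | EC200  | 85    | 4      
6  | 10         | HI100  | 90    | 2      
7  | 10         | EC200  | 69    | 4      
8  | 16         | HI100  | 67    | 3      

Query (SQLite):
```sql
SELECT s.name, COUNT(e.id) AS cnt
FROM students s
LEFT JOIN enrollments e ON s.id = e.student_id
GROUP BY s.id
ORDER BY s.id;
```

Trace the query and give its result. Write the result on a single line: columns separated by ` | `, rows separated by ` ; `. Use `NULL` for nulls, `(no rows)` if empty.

Alice | 1 ; Quinn | 1 ; Farid | 3 ; Noa | 1 ; Zane | 2

LEFT JOIN keeps every students row; unmatched ones get NULL for enrollments columns.
Group by students.id and compute COUNT(e.id). COUNT(col) of an all-NULL group is 0.
  1: ids {3} → COUNT(e.id)=1
  6: ids {4} → COUNT(e.id)=1
  10: ids {2, 6, 7} → COUNT(e.id)=3
  14: ids {1} → COUNT(e.id)=1
  16: ids {5, 8} → COUNT(e.id)=2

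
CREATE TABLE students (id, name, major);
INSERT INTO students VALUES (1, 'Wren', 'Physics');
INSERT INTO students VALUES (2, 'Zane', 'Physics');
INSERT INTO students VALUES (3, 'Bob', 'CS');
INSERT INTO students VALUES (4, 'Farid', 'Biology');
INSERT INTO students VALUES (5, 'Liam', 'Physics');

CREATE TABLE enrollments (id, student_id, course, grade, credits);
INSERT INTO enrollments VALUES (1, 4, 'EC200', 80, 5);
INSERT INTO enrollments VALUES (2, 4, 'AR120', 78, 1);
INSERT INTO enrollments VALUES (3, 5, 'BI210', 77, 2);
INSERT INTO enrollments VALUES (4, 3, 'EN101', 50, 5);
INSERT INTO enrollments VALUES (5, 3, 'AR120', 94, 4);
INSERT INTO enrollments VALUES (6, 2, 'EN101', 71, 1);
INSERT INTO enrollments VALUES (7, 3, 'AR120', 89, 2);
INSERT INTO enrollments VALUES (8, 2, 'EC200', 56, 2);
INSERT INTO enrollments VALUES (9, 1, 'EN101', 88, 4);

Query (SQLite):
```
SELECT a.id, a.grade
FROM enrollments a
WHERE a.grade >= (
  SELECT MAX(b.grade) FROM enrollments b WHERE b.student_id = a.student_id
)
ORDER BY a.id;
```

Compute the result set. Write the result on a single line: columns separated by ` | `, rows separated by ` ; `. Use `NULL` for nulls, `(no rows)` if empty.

1 | 80 ; 3 | 77 ; 5 | 94 ; 6 | 71 ; 9 | 88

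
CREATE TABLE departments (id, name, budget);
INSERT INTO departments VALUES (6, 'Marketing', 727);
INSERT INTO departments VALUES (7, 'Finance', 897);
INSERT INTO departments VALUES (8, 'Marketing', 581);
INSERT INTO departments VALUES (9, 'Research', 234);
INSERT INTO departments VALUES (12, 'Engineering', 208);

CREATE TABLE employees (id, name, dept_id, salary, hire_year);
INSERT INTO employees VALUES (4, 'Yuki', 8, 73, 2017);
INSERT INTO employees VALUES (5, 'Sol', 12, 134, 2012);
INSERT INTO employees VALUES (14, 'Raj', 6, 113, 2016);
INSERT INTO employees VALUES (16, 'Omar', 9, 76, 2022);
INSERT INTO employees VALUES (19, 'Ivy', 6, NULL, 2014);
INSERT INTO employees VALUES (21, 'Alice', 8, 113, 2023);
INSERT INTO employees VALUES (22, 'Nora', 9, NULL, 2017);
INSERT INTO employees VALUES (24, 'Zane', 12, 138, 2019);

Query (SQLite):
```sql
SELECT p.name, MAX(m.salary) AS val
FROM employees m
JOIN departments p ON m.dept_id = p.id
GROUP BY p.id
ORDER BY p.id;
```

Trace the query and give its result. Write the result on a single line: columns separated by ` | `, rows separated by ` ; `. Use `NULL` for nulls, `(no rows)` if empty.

Join each employees row to its departments via dept_id.
Group joined rows by departments.id; compute MAX(m.salary) per group.
  6: ids {14, 19} → MAX(m.salary)=113
  8: ids {4, 21} → MAX(m.salary)=113
  9: ids {16, 22} → MAX(m.salary)=76
  12: ids {5, 24} → MAX(m.salary)=138

Marketing | 113 ; Marketing | 113 ; Research | 76 ; Engineering | 138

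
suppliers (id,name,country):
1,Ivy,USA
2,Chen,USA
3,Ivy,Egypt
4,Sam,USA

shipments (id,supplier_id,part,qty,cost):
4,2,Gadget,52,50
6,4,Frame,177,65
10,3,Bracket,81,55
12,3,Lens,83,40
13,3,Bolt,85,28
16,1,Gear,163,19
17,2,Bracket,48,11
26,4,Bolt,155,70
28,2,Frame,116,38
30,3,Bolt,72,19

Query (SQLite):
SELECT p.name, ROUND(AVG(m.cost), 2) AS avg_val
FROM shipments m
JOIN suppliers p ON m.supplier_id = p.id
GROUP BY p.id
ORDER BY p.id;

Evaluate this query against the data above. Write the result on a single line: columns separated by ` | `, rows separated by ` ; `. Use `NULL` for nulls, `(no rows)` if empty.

Ivy | 19 ; Chen | 33 ; Ivy | 35.5 ; Sam | 67.5

Join each shipments row to its suppliers via supplier_id.
Group joined rows by suppliers.id; compute ROUND(AVG(m.cost), 2) per group.
  1: ids {16} → ROUND(AVG(m.cost), 2)=19
  2: ids {4, 17, 28} → ROUND(AVG(m.cost), 2)=33
  3: ids {10, 12, 13, 30} → ROUND(AVG(m.cost), 2)=35.5
  4: ids {6, 26} → ROUND(AVG(m.cost), 2)=67.5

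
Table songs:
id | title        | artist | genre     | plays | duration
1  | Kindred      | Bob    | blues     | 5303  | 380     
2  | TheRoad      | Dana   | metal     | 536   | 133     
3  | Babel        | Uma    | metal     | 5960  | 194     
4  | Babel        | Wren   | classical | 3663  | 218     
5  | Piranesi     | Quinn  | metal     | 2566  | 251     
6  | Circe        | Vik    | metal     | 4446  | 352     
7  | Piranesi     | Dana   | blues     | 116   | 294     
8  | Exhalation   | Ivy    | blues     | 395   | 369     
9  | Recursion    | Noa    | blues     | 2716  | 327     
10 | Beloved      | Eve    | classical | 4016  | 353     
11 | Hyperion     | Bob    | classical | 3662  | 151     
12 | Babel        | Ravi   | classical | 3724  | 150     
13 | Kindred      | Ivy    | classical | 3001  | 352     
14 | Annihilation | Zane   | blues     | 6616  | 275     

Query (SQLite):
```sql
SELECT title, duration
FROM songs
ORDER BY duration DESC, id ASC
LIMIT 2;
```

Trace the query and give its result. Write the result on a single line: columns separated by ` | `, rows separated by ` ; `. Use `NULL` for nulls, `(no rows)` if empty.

Sort by duration desc, tiebreak id asc: (380, id=1), (369, id=8), (353, id=10), (352, id=6), (352, id=13) …. Take first 2.

Kindred | 380 ; Exhalation | 369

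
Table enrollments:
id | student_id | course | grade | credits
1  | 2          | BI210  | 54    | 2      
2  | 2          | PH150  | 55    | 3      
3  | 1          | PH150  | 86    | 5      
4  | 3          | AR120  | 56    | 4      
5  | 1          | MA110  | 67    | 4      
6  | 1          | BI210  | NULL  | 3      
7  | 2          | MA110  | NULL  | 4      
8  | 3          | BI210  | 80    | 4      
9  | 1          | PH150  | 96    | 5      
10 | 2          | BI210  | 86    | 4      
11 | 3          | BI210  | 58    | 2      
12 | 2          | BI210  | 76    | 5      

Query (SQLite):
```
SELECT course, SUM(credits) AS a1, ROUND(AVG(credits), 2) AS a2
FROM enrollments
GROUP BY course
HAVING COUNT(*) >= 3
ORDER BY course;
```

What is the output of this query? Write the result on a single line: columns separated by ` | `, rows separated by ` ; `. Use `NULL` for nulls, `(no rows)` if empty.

BI210 | 20 | 3.33 ; PH150 | 13 | 4.33

Group enrollments by course.
Per group compute: SUM(credits), ROUND(AVG(credits), 2).
HAVING: drop groups with fewer than 3 rows.
  AR120: ids {4} → SUM(credits)=4, ROUND(AVG(credits), 2)=4
  BI210: ids {1, 6, 8, 10, 11, 12} → SUM(credits)=20, ROUND(AVG(credits), 2)=3.33
  MA110: ids {5, 7} → SUM(credits)=8, ROUND(AVG(credits), 2)=4
  PH150: ids {2, 3, 9} → SUM(credits)=13, ROUND(AVG(credits), 2)=4.33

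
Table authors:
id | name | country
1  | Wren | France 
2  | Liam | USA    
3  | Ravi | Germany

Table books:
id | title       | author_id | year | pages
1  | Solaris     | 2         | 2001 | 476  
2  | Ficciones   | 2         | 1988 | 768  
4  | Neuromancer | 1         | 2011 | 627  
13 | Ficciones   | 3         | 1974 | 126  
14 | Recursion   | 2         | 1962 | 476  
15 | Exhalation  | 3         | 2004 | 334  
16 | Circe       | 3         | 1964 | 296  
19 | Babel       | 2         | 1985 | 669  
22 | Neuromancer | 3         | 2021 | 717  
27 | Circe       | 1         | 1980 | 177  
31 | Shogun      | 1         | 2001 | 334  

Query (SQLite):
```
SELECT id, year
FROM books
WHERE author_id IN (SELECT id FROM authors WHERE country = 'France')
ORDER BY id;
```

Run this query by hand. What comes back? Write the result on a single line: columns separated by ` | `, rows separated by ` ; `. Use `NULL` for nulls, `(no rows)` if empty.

Inner query: authors.id where country = 'France'.
Outer: keep books rows whose author_id is in that set.
Inner query → {1}

4 | 2011 ; 27 | 1980 ; 31 | 2001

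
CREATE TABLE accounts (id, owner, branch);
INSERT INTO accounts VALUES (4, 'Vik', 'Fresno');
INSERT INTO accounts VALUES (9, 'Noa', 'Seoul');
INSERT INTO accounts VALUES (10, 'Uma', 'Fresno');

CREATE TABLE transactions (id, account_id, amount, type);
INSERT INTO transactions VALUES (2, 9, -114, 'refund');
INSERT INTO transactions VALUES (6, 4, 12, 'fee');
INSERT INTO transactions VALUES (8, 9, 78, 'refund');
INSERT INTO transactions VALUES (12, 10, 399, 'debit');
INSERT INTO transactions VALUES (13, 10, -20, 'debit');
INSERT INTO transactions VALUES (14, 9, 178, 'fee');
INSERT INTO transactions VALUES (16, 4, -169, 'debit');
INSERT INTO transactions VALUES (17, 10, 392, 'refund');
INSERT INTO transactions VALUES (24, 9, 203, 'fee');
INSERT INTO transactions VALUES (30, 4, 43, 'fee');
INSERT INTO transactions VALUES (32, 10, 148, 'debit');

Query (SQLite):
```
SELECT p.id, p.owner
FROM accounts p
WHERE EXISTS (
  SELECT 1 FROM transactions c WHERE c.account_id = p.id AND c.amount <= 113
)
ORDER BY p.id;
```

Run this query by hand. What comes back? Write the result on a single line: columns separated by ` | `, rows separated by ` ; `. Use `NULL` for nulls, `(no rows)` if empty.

For each accounts row, check whether any transactions with matching account_id has amount <= 113.
Keep rows where that is true.

4 | Vik ; 9 | Noa ; 10 | Uma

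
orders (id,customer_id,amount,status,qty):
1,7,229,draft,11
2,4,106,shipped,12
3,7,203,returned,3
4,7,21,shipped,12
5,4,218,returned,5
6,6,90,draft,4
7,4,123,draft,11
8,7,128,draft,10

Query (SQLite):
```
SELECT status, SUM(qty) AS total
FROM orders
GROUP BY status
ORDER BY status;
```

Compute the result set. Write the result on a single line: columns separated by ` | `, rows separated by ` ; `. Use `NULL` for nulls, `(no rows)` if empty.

Partition orders by status; compute SUM(qty) within each group.
  draft: ids {1, 6, 7, 8} → SUM(qty)=36
  returned: ids {3, 5} → SUM(qty)=8
  shipped: ids {2, 4} → SUM(qty)=24

draft | 36 ; returned | 8 ; shipped | 24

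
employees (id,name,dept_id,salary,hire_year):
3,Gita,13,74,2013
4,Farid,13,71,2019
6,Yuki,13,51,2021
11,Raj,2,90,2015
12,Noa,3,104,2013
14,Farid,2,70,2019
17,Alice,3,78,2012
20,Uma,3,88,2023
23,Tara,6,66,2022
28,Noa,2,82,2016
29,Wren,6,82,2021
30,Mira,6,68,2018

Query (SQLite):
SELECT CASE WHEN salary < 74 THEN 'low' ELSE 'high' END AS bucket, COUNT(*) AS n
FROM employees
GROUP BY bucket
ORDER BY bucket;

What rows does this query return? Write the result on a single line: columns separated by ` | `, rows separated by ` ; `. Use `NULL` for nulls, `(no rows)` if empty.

high | 7 ; low | 5

Bucket rows by salary < 74 → 'low' else 'high'; count each bucket.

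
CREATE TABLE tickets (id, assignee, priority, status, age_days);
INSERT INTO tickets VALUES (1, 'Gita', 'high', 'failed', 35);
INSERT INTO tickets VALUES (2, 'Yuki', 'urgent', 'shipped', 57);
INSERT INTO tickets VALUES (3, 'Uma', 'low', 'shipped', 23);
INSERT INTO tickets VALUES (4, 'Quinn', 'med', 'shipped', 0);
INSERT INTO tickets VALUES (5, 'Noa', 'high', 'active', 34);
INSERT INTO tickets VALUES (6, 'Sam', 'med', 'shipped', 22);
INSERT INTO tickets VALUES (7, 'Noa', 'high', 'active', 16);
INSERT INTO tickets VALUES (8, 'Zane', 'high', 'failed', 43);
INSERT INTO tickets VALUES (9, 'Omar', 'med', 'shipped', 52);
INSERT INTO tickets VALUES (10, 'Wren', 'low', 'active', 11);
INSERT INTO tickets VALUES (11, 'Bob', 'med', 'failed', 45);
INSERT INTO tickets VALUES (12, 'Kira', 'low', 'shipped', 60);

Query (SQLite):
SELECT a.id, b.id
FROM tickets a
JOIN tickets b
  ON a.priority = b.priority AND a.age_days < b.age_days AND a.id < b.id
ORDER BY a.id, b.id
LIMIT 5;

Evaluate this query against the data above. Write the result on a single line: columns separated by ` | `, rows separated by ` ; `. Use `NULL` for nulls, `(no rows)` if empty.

1 | 8 ; 3 | 12 ; 4 | 6 ; 4 | 9 ; 4 | 11

Pairs (a,b) with same priority, a.age_days < b.age_days, a.id < b.id.
priority groups: high:{1,5,7,8} low:{3,10,12} med:{4,6,9,11} urgent:{2}
Ordered by (a.id, b.id); first 5.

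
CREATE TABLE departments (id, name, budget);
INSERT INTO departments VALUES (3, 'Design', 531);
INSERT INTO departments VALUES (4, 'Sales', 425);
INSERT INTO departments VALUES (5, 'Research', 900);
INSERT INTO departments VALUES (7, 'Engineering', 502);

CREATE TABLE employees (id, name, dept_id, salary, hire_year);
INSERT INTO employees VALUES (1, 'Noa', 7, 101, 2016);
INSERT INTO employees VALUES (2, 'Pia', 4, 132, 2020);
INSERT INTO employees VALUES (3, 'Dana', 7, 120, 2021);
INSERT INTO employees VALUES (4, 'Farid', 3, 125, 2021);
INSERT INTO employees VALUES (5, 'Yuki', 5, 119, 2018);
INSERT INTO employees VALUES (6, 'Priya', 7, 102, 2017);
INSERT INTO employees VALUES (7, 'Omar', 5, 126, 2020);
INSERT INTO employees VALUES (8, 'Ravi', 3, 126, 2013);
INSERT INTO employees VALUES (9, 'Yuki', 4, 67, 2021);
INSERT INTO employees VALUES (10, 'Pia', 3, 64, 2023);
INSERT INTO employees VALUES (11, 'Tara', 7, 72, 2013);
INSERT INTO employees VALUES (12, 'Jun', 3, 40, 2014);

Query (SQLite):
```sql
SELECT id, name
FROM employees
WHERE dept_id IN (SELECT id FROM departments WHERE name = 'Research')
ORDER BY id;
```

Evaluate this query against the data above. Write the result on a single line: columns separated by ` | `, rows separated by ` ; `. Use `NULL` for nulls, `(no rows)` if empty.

5 | Yuki ; 7 | Omar

Inner query: departments.id where name = 'Research'.
Outer: keep employees rows whose dept_id is in that set.
Inner query → {5}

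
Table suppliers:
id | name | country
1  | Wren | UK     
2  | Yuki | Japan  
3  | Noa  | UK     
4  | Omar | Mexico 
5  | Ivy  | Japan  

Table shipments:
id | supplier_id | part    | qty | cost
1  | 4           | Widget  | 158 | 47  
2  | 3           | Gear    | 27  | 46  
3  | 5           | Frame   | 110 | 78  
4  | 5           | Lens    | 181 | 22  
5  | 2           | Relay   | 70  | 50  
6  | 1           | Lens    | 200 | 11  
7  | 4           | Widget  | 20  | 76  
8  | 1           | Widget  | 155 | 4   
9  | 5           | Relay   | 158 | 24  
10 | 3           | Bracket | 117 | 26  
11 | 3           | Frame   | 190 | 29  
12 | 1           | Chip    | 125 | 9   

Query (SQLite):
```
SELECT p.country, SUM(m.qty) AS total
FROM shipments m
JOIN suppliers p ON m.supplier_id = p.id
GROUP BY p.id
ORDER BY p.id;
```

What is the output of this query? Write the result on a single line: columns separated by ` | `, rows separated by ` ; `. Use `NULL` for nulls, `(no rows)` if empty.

UK | 480 ; Japan | 70 ; UK | 334 ; Mexico | 178 ; Japan | 449

Join each shipments row to its suppliers via supplier_id.
Group joined rows by suppliers.id; compute SUM(m.qty) per group.
  1: ids {6, 8, 12} → SUM(m.qty)=480
  2: ids {5} → SUM(m.qty)=70
  3: ids {2, 10, 11} → SUM(m.qty)=334
  4: ids {1, 7} → SUM(m.qty)=178
  5: ids {3, 4, 9} → SUM(m.qty)=449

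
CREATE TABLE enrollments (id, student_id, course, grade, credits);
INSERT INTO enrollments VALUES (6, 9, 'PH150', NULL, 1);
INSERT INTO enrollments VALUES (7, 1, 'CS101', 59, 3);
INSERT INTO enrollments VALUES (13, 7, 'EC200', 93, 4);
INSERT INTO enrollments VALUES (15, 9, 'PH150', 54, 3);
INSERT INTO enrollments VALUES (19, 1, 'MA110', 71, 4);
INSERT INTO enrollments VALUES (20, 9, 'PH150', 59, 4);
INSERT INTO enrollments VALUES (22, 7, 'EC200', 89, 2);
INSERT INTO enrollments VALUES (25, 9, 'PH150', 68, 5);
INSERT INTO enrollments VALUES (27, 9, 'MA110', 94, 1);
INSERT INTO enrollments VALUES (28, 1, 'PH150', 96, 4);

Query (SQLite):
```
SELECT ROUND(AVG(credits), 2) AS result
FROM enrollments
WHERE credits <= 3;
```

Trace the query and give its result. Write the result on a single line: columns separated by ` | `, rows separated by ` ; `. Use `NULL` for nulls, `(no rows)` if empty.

Rows where credits <= 3 → credits values: [1, 3, 3, 2, 1].
AVG = 10 / 5 (rounded to 2 dp).

2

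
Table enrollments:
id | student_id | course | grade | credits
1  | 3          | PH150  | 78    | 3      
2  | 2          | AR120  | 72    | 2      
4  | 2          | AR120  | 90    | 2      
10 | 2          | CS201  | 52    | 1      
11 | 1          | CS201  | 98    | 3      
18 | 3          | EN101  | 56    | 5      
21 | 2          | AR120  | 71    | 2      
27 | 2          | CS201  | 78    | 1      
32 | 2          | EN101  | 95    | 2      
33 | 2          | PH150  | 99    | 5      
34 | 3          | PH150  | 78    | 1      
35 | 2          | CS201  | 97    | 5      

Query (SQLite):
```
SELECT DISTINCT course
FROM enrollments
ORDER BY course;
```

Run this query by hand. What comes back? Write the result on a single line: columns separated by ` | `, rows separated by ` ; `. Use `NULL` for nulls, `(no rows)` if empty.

AR120 ; CS201 ; EN101 ; PH150

Collect distinct course values from enrollments.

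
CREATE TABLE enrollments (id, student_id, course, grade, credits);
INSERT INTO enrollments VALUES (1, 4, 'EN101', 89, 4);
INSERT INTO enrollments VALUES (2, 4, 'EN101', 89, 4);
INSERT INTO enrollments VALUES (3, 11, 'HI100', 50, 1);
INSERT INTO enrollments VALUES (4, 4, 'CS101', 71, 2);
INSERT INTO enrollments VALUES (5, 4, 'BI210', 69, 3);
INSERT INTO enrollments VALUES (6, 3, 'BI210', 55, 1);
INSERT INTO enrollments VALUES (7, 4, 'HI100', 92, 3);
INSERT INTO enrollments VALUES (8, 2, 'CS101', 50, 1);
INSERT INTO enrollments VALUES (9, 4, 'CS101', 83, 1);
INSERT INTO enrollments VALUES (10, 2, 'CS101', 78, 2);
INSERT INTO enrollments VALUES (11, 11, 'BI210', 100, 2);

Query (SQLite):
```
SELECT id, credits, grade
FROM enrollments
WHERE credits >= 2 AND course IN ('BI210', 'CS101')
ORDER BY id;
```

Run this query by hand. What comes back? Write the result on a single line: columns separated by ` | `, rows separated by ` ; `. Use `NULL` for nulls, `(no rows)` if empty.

4 | 2 | 71 ; 5 | 3 | 69 ; 10 | 2 | 78 ; 11 | 2 | 100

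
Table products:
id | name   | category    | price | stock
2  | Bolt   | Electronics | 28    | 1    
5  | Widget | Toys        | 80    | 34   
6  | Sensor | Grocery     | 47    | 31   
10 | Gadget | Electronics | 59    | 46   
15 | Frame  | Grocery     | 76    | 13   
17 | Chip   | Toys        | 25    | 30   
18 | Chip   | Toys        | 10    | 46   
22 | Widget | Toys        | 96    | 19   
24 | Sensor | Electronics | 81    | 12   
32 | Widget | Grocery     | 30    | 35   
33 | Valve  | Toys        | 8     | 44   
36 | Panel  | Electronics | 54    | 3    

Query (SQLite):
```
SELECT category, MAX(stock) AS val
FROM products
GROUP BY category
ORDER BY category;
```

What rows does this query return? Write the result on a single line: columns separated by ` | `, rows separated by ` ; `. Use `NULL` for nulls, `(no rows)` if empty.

Electronics | 46 ; Grocery | 35 ; Toys | 46

Partition products by category; compute MAX(stock) within each group.
  Electronics: ids {2, 10, 24, 36} → MAX(stock)=46
  Grocery: ids {6, 15, 32} → MAX(stock)=35
  Toys: ids {5, 17, 18, 22, 33} → MAX(stock)=46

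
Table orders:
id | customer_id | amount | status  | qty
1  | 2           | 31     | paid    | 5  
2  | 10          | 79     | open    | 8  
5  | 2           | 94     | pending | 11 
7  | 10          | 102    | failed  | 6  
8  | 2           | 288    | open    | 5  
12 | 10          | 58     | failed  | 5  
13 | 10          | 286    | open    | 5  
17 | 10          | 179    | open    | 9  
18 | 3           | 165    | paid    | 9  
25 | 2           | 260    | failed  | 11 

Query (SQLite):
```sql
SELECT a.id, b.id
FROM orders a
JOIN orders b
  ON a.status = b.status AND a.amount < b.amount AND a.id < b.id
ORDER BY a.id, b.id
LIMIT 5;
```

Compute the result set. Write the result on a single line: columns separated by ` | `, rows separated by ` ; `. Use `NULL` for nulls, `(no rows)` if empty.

1 | 18 ; 2 | 8 ; 2 | 13 ; 2 | 17 ; 7 | 25

Pairs (a,b) with same status, a.amount < b.amount, a.id < b.id.
status groups: failed:{7,12,25} open:{2,8,13,17} paid:{1,18} pending:{5}
Ordered by (a.id, b.id); first 5.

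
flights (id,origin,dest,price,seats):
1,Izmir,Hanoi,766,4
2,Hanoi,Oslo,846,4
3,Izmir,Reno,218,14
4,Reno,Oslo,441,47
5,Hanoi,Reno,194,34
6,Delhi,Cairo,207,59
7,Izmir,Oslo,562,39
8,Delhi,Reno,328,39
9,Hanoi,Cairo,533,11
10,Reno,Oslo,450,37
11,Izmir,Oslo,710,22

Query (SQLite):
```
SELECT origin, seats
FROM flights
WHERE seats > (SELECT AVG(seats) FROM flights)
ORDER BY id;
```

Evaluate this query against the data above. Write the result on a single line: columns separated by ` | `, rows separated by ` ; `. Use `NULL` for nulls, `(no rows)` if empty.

Reno | 47 ; Hanoi | 34 ; Delhi | 59 ; Izmir | 39 ; Delhi | 39 ; Reno | 37

Scalar subquery: AVG(seats) over all flights rows = 28.181818 (≈; comparison uses full precision).
Keep rows where seats > that value.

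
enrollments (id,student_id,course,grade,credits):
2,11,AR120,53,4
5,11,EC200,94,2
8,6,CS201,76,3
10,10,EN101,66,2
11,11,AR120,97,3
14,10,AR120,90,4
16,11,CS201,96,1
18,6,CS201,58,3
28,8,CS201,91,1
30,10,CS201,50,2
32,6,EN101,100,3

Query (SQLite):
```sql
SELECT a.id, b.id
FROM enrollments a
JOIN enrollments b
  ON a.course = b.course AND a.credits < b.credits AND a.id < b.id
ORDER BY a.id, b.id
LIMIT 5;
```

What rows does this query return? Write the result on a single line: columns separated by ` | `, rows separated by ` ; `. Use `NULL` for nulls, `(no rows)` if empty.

10 | 32 ; 11 | 14 ; 16 | 18 ; 16 | 30 ; 28 | 30

Pairs (a,b) with same course, a.credits < b.credits, a.id < b.id.
course groups: AR120:{2,11,14} CS201:{8,16,18,28,30} EC200:{5} EN101:{10,32}
Ordered by (a.id, b.id); first 5.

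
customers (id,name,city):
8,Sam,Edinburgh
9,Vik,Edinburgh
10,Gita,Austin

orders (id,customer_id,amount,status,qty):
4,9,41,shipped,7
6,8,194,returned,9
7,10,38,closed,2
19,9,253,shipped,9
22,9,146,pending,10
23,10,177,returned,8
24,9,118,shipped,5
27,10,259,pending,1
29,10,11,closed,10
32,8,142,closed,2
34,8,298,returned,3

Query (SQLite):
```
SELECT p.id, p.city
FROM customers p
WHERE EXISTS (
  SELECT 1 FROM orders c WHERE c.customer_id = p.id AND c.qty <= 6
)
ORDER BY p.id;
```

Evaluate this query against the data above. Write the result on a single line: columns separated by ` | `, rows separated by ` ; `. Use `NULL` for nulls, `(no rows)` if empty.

For each customers row, check whether any orders with matching customer_id has qty <= 6.
Keep rows where that is true.

8 | Edinburgh ; 9 | Edinburgh ; 10 | Austin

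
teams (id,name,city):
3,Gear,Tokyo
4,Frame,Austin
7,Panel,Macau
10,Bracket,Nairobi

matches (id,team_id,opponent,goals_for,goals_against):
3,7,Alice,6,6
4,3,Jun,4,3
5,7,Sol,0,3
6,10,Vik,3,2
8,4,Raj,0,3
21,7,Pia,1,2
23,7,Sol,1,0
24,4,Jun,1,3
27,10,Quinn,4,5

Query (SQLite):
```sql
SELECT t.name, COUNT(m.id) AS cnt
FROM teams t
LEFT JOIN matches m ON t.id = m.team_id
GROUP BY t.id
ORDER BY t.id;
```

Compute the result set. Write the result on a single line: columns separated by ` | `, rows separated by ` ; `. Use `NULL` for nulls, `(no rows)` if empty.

LEFT JOIN keeps every teams row; unmatched ones get NULL for matches columns.
Group by teams.id and compute COUNT(m.id). COUNT(col) of an all-NULL group is 0.
  3: ids {4} → COUNT(m.id)=1
  4: ids {8, 24} → COUNT(m.id)=2
  7: ids {3, 5, 21, 23} → COUNT(m.id)=4
  10: ids {6, 27} → COUNT(m.id)=2

Gear | 1 ; Frame | 2 ; Panel | 4 ; Bracket | 2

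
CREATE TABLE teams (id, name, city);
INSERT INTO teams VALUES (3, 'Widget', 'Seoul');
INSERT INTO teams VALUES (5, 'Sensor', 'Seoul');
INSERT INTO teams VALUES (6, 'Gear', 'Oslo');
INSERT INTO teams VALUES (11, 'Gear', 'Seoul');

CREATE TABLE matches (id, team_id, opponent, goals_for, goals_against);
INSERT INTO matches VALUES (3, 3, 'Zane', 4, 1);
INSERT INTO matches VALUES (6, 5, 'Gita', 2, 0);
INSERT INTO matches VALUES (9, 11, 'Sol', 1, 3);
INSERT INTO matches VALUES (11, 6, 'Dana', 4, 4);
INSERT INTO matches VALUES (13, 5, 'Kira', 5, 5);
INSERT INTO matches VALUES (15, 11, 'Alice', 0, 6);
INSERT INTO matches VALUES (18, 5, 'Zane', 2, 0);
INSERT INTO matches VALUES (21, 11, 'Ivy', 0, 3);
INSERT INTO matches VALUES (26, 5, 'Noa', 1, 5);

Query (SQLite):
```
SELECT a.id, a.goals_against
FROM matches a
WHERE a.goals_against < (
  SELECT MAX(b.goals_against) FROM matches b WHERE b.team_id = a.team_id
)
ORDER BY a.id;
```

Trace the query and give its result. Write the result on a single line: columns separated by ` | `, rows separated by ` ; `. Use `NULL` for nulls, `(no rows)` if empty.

For each matches row a, compute MAX(goals_against) over rows sharing a.team_id.
Keep row a if a.goals_against < that per-group MAX.
  team_id=3: MAX(goals_against) = 1
  team_id=5: MAX(goals_against) = 5
  team_id=6: MAX(goals_against) = 4
  team_id=11: MAX(goals_against) = 6

6 | 0 ; 9 | 3 ; 18 | 0 ; 21 | 3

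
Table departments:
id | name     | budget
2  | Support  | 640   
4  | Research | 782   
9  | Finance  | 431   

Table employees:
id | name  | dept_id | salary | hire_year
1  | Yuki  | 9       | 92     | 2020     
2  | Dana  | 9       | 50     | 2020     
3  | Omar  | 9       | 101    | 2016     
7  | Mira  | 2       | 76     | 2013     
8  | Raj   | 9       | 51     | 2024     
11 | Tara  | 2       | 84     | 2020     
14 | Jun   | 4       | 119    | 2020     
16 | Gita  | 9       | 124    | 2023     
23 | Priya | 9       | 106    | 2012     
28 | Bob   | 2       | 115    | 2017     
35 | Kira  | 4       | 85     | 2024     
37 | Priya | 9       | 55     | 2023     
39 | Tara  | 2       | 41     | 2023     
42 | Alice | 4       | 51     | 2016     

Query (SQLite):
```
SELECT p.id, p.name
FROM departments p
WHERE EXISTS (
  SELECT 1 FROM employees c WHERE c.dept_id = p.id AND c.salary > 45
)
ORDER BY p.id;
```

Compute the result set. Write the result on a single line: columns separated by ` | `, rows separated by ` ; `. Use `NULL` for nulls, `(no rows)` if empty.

For each departments row, check whether any employees with matching dept_id has salary > 45.
Keep rows where that is true.

2 | Support ; 4 | Research ; 9 | Finance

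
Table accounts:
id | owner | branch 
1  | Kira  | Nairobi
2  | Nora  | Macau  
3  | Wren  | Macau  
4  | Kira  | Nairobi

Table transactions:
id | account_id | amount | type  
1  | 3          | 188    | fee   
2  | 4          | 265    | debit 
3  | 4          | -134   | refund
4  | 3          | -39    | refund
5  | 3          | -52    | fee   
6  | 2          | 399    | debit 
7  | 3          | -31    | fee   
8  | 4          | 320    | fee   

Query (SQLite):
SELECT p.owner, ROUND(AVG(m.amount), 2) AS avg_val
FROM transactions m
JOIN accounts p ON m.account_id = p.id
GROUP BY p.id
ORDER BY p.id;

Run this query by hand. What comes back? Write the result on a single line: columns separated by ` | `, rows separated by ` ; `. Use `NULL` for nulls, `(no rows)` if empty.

Nora | 399 ; Wren | 16.5 ; Kira | 150.33

Join each transactions row to its accounts via account_id.
Group joined rows by accounts.id; compute ROUND(AVG(m.amount), 2) per group.
  2: ids {6} → ROUND(AVG(m.amount), 2)=399
  3: ids {1, 4, 5, 7} → ROUND(AVG(m.amount), 2)=16.5
  4: ids {2, 3, 8} → ROUND(AVG(m.amount), 2)=150.33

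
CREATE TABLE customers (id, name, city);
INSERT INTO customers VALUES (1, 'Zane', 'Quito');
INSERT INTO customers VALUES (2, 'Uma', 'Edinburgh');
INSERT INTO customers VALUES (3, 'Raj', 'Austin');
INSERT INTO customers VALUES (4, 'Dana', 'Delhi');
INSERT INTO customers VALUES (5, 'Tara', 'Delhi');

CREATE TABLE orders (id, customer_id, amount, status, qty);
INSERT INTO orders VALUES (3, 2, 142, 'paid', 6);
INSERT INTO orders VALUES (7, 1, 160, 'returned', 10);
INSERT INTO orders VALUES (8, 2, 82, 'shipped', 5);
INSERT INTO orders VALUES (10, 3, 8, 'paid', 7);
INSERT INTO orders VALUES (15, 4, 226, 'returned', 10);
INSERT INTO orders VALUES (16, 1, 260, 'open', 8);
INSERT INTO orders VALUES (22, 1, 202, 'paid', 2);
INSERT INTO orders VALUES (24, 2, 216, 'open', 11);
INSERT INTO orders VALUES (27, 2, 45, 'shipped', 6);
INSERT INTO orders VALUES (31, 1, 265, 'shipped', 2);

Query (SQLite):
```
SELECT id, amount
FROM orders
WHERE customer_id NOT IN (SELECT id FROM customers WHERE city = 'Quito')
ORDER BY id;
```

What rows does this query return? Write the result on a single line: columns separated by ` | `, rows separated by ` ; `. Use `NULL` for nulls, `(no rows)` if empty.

3 | 142 ; 8 | 82 ; 10 | 8 ; 15 | 226 ; 24 | 216 ; 27 | 45

Inner query: customers.id where city = 'Quito'.
Outer: keep orders rows whose customer_id is not in that set.
Inner query → {1}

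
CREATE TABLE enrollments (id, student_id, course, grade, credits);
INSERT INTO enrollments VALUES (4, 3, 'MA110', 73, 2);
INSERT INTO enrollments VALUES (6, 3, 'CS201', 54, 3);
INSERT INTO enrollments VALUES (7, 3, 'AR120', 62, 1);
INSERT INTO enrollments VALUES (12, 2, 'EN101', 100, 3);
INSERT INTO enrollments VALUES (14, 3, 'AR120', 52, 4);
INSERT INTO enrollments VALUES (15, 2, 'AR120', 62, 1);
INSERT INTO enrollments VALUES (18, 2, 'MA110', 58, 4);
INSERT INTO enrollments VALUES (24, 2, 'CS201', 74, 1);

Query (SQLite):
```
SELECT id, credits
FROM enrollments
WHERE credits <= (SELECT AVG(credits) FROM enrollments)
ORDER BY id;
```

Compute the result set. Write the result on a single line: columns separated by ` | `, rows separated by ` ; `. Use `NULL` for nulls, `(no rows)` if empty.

Scalar subquery: AVG(credits) over all enrollments rows = 2.375.
Keep rows where credits <= that value.

4 | 2 ; 7 | 1 ; 15 | 1 ; 24 | 1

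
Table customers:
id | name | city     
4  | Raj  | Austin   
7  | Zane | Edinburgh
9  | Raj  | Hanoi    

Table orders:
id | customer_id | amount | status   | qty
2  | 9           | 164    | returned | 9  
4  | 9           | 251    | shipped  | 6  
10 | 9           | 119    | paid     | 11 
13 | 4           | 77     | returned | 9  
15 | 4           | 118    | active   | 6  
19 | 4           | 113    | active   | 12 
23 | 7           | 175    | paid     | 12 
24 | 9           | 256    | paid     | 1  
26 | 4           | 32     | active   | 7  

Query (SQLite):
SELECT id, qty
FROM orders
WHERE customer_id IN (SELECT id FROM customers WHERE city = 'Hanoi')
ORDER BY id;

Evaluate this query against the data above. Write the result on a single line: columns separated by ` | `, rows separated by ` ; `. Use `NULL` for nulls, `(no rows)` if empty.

2 | 9 ; 4 | 6 ; 10 | 11 ; 24 | 1

Inner query: customers.id where city = 'Hanoi'.
Outer: keep orders rows whose customer_id is in that set.
Inner query → {9}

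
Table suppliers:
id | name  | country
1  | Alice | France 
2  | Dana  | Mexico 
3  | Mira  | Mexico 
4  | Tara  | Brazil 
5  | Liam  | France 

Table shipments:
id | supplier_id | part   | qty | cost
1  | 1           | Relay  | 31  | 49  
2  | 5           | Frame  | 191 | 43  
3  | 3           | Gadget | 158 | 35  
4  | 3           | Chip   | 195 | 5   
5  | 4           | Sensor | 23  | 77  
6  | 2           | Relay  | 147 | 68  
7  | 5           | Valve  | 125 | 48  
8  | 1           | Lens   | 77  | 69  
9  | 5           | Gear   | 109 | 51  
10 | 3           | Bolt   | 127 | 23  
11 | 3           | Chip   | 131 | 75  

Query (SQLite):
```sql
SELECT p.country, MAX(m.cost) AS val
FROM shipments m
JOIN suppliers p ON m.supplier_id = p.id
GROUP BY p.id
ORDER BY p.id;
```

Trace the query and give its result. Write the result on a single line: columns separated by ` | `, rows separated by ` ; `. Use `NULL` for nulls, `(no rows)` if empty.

Join each shipments row to its suppliers via supplier_id.
Group joined rows by suppliers.id; compute MAX(m.cost) per group.
  1: ids {1, 8} → MAX(m.cost)=69
  2: ids {6} → MAX(m.cost)=68
  3: ids {3, 4, 10, 11} → MAX(m.cost)=75
  4: ids {5} → MAX(m.cost)=77
  5: ids {2, 7, 9} → MAX(m.cost)=51

France | 69 ; Mexico | 68 ; Mexico | 75 ; Brazil | 77 ; France | 51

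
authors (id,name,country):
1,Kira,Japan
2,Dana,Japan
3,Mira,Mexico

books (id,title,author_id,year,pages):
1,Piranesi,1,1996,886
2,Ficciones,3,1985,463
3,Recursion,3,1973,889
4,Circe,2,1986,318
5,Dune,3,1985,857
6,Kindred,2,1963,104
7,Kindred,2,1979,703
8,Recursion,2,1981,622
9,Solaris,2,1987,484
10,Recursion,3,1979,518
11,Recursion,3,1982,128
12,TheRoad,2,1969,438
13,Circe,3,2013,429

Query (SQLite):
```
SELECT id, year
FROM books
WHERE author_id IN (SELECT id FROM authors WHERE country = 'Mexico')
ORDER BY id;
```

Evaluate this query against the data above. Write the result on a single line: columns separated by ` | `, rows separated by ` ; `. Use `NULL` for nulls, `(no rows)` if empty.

Inner query: authors.id where country = 'Mexico'.
Outer: keep books rows whose author_id is in that set.
Inner query → {3}

2 | 1985 ; 3 | 1973 ; 5 | 1985 ; 10 | 1979 ; 11 | 1982 ; 13 | 2013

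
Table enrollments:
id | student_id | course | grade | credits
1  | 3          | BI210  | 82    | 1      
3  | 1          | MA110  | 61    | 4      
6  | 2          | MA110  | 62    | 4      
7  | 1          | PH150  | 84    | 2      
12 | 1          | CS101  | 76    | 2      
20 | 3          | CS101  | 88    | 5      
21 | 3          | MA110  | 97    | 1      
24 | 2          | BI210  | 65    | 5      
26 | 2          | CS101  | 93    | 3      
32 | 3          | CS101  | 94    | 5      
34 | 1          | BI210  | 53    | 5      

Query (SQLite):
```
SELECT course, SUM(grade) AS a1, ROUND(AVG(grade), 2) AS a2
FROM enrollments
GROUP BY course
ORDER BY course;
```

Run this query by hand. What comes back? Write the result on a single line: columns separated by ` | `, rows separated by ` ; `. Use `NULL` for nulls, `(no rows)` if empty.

BI210 | 200 | 66.67 ; CS101 | 351 | 87.75 ; MA110 | 220 | 73.33 ; PH150 | 84 | 84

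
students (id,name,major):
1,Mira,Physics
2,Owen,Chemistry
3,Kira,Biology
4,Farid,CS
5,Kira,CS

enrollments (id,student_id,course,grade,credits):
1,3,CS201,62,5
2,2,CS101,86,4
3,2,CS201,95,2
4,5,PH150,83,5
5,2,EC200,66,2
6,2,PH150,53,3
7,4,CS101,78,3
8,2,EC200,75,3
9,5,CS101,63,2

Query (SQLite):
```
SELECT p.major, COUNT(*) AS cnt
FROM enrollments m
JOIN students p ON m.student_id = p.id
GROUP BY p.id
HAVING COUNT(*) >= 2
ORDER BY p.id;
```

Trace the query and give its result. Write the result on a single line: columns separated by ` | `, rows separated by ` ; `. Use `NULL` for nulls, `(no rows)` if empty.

Join each enrollments row to its students via student_id.
Group joined rows by students.id; compute COUNT(*) per group.
HAVING: keep groups with count ≥ 2.
  2: ids {2, 3, 5, 6, 8} → COUNT(*)=5
  3: ids {1} → COUNT(*)=1
  4: ids {7} → COUNT(*)=1
  5: ids {4, 9} → COUNT(*)=2

Chemistry | 5 ; CS | 2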